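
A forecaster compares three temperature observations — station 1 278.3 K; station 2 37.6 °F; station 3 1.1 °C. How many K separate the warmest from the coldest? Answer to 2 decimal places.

4.05 K

station 1: 278.3 K = 5.150 °C.
station 2: 37.6 °F = 3.111 °C.
Spread: 5.150 − 1.100 = 4.050 °C.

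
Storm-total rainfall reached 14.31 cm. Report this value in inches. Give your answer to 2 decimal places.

5.63 in

1 cm = 0.393701 in, so 14.31 × 0.393701 = 5.63 in.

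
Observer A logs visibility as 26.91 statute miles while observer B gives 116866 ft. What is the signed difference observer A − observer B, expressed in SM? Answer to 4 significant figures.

observer B: 116866 ft = 22.13371 SM.
Difference: 26.91000 − 22.13371 = 4.776 SM.

4.776 SM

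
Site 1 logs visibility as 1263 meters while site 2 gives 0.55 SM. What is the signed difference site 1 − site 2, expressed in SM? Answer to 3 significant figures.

site 1: 1263 m = 0.78479 SM.
Difference: 0.78479 − 0.55000 = 0.235 SM.

0.235 SM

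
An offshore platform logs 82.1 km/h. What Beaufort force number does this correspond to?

Beaufort force 9

82.1 km/h = 22.8 m/s, which is Beaufort 9 (strong gale, 20.8–24.4 m/s).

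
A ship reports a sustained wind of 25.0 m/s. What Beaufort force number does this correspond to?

Beaufort force 10

25.0 m/s lies in the Beaufort 10 band (storm, 24.5–28.4 m/s).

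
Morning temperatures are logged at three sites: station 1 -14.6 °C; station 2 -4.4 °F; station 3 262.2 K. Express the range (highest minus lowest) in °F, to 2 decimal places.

station 2: -4.4 °F = -20.222 °C.
station 3: 262.2 K = -10.950 °C.
Spread: (-10.950) − (-20.222) = 9.272 °C = 16.69 °F.

16.69 °F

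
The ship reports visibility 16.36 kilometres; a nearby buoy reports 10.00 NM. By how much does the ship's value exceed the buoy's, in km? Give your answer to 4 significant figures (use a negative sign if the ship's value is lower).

-2.160 km

the buoy: 10.00 nmi = 18.52000 km.
Difference: 16.36000 − 18.52000 = -2.160 km.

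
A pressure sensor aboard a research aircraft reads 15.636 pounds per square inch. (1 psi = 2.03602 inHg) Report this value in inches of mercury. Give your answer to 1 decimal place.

31.8 inHg

1 psi = 2.03602 inHg, so 15.636 × 2.03602 = 31.8 inHg.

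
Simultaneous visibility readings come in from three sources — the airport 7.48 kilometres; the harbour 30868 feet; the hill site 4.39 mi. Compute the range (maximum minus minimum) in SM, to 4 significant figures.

1.456 SM

the airport: 7.48 km = 4.64786 SM.
the harbour: 30868 ft = 5.84621 SM.
Spread: 5.84621 − 4.39000 = 1.456 SM.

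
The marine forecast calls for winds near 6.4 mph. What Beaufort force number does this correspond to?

6.4 mph = 2.9 m/s, which is Beaufort 2 (light breeze, 1.6–3.3 m/s).

Beaufort force 2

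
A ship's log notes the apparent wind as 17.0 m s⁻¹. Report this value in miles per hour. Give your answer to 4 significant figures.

38.03 mph

1 m/s = 2.23694 mph, so 17.0 × 2.23694 = 38.03 mph.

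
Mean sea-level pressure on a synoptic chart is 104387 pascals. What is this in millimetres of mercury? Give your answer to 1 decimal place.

1 Pa = 0.00750062 mmHg, so 104387 × 0.00750062 = 783.0 mmHg.

783.0 mmHg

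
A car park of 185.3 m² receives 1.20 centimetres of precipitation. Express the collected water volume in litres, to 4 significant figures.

2224 litres

Depth: 1.20 cm × 10 = 12 mm.
1 mm over 1 m² is 1 L, so volume = 12 × 185.3 = 2223.6 L ≈ 2224 L.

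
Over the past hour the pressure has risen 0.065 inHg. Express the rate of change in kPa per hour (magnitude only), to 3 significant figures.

0.220 kPa per hour

0.065 inHg / 1 h × 3.38639 kPa/inHg = 0.220 kPa/h.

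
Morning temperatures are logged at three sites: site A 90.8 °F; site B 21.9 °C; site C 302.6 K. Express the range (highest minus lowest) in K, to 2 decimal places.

site A: 90.8 °F = 32.667 °C.
site C: 302.6 K = 29.450 °C.
Spread: 32.667 − 21.900 = 10.767 °C.

10.77 K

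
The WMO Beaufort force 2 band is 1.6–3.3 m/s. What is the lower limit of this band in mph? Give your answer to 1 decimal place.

3.6 mph

1.6–3.3 m/s × 2.237 = 3.6–7.4 mph.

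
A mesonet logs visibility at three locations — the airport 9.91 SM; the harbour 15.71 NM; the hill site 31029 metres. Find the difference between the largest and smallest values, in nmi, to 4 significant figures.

8.143 nmi

the airport: 9.91 SM = 8.61155 nmi.
the hill site: 31029 m = 16.75432 nmi.
Spread: 16.75432 − 8.61155 = 8.143 nmi.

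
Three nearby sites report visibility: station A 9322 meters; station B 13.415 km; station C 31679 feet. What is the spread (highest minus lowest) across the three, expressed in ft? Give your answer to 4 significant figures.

13430 ft

station A: 9322 m = 30583.99 ft.
station B: 13.415 km = 44012.47 ft.
Spread: 44012.47 − 30583.99 = 13430 ft.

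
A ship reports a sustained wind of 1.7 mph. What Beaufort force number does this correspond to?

Beaufort force 1

1.7 mph = 0.8 m/s, which is Beaufort 1 (light air, 0.3–1.5 m/s).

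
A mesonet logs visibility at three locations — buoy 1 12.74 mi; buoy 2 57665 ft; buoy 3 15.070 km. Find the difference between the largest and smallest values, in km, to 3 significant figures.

5.43 km

buoy 1: 12.74 SM = 20.5030 km.
buoy 2: 57665 ft = 17.5763 km.
Spread: 20.5030 − 15.0700 = 5.43 km.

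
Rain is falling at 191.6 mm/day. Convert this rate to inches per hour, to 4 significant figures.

0.3143 in/hour

191.6 mm/day × 0.0393701 in/mm × 0.0416667 day/hour = 0.3143 in/hour.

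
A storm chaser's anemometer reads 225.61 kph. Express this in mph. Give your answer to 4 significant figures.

140.2 mph

1 km/h = 0.621371 mph, so 225.61 × 0.621371 = 140.2 mph.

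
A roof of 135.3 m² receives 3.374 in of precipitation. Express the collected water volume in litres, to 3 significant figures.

11600 litres

Depth: 3.374 in × 25.4 = 85.6996 mm.
1 mm over 1 m² is 1 L, so volume = 85.6996 × 135.3 = 11595.156 L ≈ 11600 L.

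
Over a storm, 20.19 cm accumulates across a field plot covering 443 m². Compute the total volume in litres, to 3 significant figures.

89400 litres

Depth: 20.19 cm × 10 = 201.9 mm.
1 mm over 1 m² is 1 L, so volume = 201.9 × 443 = 89441.7 L ≈ 89400 L.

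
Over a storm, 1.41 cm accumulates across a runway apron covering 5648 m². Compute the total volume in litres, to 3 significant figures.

79600 litres

Depth: 1.41 cm × 10 = 14.1 mm.
1 mm over 1 m² is 1 L, so volume = 14.1 × 5648 = 79636.8 L ≈ 79600 L.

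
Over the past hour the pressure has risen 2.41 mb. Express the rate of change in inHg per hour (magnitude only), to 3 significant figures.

0.0712 inHg per hour

2.41 mb / 1 h × 0.02953 inHg/mb = 0.0712 inHg/h.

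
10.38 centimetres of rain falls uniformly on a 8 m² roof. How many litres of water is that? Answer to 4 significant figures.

830.4 litres

Depth: 10.38 cm × 10 = 103.8 mm.
1 mm over 1 m² is 1 L, so volume = 103.8 × 8 = 830.4 L.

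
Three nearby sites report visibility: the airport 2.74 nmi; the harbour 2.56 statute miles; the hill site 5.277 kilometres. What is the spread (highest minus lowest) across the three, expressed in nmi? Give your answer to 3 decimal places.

0.625 nmi

the harbour: 2.56 SM = 2.22458 nmi.
the hill site: 5.277 km = 2.84935 nmi.
Spread: 2.84935 − 2.22458 = 0.625 nmi.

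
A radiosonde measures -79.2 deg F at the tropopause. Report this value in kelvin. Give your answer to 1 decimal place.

First to °C: -61.78 °C.
Then to K: 211.4 K.

211.4 K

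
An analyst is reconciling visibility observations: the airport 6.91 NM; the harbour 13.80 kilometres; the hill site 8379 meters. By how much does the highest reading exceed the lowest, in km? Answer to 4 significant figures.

5.421 km

the airport: 6.91 nmi = 12.79732 km.
the hill site: 8379 m = 8.37900 km.
Spread: 13.80000 − 8.37900 = 5.421 km.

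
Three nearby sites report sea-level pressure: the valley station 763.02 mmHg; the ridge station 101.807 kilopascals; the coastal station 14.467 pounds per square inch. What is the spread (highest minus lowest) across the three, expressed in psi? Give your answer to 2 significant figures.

the valley station: 763.02 mmHg = 14.7543 psi.
the ridge station: 101.807 kPa = 14.7659 psi.
Spread: 14.7659 − 14.4670 = 0.30 psi.

0.30 psi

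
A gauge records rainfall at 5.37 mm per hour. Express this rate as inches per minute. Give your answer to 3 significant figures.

5.37 mm/hour × 0.0393701 in/mm × 0.0166667 hour/minute = 0.00352 in/minute.

0.00352 in/minute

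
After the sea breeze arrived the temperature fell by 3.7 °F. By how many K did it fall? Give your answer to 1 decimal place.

2.1 K

A change of 1 °C equals a change of 1.8 °F: ΔK = 3.7 × 0.5556 = 2.1 K.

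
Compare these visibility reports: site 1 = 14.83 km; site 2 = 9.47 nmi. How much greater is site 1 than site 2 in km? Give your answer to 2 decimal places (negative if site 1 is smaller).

-2.71 km

site 2: 9.47 nmi = 17.5384 km.
Difference: 14.8300 − 17.5384 = -2.71 km.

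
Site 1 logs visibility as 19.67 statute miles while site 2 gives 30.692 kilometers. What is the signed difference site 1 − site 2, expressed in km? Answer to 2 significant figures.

0.96 km

site 1: 19.67 SM = 31.6558 km.
Difference: 31.6558 − 30.6920 = 0.96 km.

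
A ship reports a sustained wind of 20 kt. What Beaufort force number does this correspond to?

Beaufort force 5

20 kt lies in the Beaufort 5 band (fresh breeze, 17–21 kt).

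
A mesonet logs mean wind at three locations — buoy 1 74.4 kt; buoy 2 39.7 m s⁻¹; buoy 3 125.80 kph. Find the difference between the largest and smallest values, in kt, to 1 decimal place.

9.2 kt

buoy 2: 39.7 m/s = 77.171 kt.
buoy 3: 125.80 km/h = 67.927 kt.
Spread: 77.171 − 67.927 = 9.2 kt.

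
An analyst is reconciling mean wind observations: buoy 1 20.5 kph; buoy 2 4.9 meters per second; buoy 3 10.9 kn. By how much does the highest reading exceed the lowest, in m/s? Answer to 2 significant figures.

buoy 1: 20.5 km/h = 5.6944 m/s.
buoy 3: 10.9 kt = 5.6074 m/s.
Spread: 5.6944 − 4.9000 = 0.79 m/s.

0.79 m/s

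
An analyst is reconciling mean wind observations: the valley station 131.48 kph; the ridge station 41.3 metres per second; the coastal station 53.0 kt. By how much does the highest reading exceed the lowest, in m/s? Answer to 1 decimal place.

14.0 m/s

the valley station: 131.48 km/h = 36.522 m/s.
the coastal station: 53.0 kt = 27.266 m/s.
Spread: 41.300 − 27.266 = 14.0 m/s.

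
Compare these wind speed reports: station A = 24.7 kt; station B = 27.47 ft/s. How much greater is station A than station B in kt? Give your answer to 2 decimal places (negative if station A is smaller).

station B: 27.47 ft/s = 16.2755 kt.
Difference: 24.7000 − 16.2755 = 8.42 kt.

8.42 kt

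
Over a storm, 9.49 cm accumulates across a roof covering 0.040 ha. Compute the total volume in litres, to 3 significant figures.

38000 litres

Depth: 9.49 cm × 10 = 94.9 mm.
Area: 0.040 ha = 400 m².
1 mm over 1 m² is 1 L, so volume = 94.9 × 400 = 37960 L ≈ 38000 L.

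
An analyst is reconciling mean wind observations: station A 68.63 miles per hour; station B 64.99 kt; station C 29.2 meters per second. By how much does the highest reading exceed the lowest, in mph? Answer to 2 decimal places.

station B: 64.99 kt = 74.7892 mph.
station C: 29.2 m/s = 65.3185 mph.
Spread: 74.7892 − 65.3185 = 9.47 mph.

9.47 mph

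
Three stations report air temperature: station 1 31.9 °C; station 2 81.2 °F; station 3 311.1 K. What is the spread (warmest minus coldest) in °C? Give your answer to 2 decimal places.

10.62 °C

station 2: 81.2 °F = 27.333 °C.
station 3: 311.1 K = 37.950 °C.
Spread: 37.950 − 27.333 = 10.617 °C.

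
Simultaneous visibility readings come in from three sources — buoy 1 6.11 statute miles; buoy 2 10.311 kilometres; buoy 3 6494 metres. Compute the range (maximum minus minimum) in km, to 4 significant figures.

3.817 km

buoy 1: 6.11 SM = 9.83309 km.
buoy 3: 6494 m = 6.49400 km.
Spread: 10.31100 − 6.49400 = 3.817 km.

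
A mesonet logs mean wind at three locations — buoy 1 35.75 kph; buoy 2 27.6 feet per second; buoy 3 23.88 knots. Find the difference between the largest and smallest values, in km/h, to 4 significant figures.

13.94 km/h

buoy 2: 27.6 ft/s = 30.2849 km/h.
buoy 3: 23.88 kt = 44.2258 km/h.
Spread: 44.2258 − 30.2849 = 13.94 km/h.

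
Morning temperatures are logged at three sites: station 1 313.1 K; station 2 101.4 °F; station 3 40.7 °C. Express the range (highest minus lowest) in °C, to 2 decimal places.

station 1: 313.1 K = 39.950 °C.
station 2: 101.4 °F = 38.556 °C.
Spread: 40.700 − 38.556 = 2.144 °C.

2.14 °C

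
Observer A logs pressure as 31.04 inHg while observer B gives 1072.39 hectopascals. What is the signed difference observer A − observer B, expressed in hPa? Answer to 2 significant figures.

observer A: 31.04 inHg = 1051.14 hPa.
Difference: 1051.14 − 1072.39 = -21 hPa.

-21 hPa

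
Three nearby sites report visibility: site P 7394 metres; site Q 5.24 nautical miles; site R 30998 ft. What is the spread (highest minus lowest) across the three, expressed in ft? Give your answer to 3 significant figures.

7580 ft

site P: 7394 m = 24258.53 ft.
site Q: 5.24 nmi = 31838.85 ft.
Spread: 31838.85 − 24258.53 = 7580 ft.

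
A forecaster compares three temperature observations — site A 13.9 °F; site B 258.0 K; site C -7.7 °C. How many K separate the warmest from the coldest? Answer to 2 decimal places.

site A: 13.9 °F = -10.056 °C.
site B: 258.0 K = -15.150 °C.
Spread: (-7.700) − (-15.150) = 7.450 °C.

7.45 K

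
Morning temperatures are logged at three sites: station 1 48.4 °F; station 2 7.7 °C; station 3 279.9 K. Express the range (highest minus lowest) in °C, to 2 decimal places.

2.36 °C

station 1: 48.4 °F = 9.111 °C.
station 3: 279.9 K = 6.750 °C.
Spread: 9.111 − 6.750 = 2.361 °C.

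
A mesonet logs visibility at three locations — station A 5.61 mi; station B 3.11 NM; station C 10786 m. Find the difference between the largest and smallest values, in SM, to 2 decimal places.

3.12 SM

station B: 3.11 nmi = 3.5789 SM.
station C: 10786 m = 6.7021 SM.
Spread: 6.7021 − 3.5789 = 3.12 SM.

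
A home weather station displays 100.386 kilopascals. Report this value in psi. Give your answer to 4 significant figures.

1 kPa = 0.145038 psi, so 100.386 × 0.145038 = 14.56 psi.

14.56 psi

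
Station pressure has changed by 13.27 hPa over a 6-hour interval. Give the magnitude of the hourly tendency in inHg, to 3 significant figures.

13.27 hPa / 6 h × 0.02953 inHg/hPa = 0.0653 inHg/h.

0.0653 inHg per hour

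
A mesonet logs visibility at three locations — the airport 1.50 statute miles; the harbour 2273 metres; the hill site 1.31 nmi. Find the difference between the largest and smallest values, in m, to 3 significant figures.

153 m

the airport: 1.50 SM = 2414.02 m.
the hill site: 1.31 nmi = 2426.12 m.
Spread: 2426.12 − 2273.00 = 153 m.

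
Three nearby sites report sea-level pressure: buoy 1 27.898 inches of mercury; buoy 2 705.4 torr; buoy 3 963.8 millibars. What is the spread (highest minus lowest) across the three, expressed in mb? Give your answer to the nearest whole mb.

23 mb

buoy 1: 27.898 inHg = 944.73 mb.
buoy 2: 705.4 mmHg = 940.46 mb.
Spread: 963.80 − 940.46 = 23 mb.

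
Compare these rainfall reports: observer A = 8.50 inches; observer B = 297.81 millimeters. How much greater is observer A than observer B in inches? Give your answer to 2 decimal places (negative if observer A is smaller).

observer B: 297.81 mm = 11.7248 in.
Difference: 8.5000 − 11.7248 = -3.22 in.

-3.22 in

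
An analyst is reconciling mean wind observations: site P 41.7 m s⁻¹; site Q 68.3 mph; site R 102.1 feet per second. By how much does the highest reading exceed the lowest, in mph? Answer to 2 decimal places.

24.98 mph

site P: 41.7 m/s = 93.2802 mph.
site R: 102.1 ft/s = 69.6136 mph.
Spread: 93.2802 − 68.3000 = 24.98 mph.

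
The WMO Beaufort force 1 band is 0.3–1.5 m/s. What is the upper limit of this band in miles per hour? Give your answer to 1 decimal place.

3.4 mph

0.3–1.5 m/s × 2.237 = 0.7–3.4 mph.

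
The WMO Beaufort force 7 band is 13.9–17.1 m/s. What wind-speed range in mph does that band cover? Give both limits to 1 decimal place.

31.1 to 38.3 mph

13.9–17.1 m/s × 2.237 = 31.1–38.3 mph.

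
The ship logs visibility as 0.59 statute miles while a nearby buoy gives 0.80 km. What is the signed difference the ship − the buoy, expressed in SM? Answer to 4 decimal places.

0.0929 SM

the buoy: 0.80 km = 0.497097 SM.
Difference: 0.590000 − 0.497097 = 0.0929 SM.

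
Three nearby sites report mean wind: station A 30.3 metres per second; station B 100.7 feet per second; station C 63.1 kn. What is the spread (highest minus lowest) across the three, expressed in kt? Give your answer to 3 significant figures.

station A: 30.3 m/s = 58.8985 kt.
station B: 100.7 ft/s = 59.6631 kt.
Spread: 63.1000 − 58.8985 = 4.20 kt.

4.20 kt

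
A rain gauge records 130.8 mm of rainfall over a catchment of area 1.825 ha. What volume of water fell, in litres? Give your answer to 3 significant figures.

2390000 litres

Area: 1.825 ha = 18250 m².
1 mm over 1 m² is 1 L, so volume = 130.8 × 18250 = 2387100 L ≈ 2390000 L.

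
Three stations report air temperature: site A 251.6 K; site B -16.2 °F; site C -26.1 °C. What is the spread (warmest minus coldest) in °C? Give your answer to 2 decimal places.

5.23 °C

site A: 251.6 K = -21.550 °C.
site B: -16.2 °F = -26.778 °C.
Spread: (-21.550) − (-26.778) = 5.228 °C.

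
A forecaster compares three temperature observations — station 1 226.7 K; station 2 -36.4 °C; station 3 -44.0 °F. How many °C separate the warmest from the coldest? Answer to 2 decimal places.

10.05 °C

station 1: 226.7 K = -46.450 °C.
station 3: -44.0 °F = -42.222 °C.
Spread: (-36.400) − (-46.450) = 10.050 °C.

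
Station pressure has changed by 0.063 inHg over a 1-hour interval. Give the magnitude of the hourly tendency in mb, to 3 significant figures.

2.13 mb per hour

0.063 inHg / 1 h × 33.8639 mb/inHg = 2.13 mb/h.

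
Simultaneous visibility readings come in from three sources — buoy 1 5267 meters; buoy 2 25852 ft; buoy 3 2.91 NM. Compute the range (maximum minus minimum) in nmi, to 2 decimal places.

buoy 1: 5267 m = 2.8440 nmi.
buoy 2: 25852 ft = 4.2547 nmi.
Spread: 4.2547 − 2.8440 = 1.41 nmi.

1.41 nmi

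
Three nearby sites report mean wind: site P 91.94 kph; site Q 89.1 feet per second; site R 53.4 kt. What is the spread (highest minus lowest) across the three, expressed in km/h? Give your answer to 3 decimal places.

site Q: 89.1 ft/s = 97.76765 km/h.
site R: 53.4 kt = 98.89680 km/h.
Spread: 98.89680 − 91.94000 = 6.957 km/h.

6.957 km/h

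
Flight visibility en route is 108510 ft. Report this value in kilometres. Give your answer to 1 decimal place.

1 ft = 0.0003048 km, so 108510 × 0.0003048 = 33.1 km.

33.1 km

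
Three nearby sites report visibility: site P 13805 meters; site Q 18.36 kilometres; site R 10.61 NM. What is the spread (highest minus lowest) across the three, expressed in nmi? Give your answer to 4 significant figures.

site P: 13805 m = 7.45410 nmi.
site Q: 18.36 km = 9.91361 nmi.
Spread: 10.61000 − 7.45410 = 3.156 nmi.

3.156 nmi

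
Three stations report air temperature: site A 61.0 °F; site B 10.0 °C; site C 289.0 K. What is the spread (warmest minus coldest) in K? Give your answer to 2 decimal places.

6.11 K

site A: 61.0 °F = 16.111 °C.
site C: 289.0 K = 15.850 °C.
Spread: 16.111 − 10.000 = 6.111 °C.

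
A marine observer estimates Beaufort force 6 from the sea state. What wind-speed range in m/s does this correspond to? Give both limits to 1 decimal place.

10.8 to 13.8 m/s

Beaufort 6 (strong breeze) spans 10.8–13.8 m/s.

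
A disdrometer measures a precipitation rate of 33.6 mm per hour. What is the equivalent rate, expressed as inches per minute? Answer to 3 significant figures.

0.0220 in/minute

33.6 mm/hour × 0.0393701 in/mm × 0.0166667 hour/minute = 0.0220 in/minute.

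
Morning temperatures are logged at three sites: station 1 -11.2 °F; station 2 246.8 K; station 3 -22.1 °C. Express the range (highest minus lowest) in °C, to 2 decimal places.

station 1: -11.2 °F = -24.000 °C.
station 2: 246.8 K = -26.350 °C.
Spread: (-22.100) − (-26.350) = 4.250 °C.

4.25 °C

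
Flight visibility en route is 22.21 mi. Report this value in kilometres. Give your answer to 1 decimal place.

35.7 km

1 SM = 1.60934 km, so 22.21 × 1.60934 = 35.7 km.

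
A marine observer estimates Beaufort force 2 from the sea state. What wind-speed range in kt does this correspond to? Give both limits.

Beaufort 2 (light breeze) spans 4–6 knots.

4 to 6 kt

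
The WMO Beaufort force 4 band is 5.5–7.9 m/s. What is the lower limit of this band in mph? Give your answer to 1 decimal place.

12.3 mph

5.5–7.9 m/s × 2.237 = 12.3–17.7 mph.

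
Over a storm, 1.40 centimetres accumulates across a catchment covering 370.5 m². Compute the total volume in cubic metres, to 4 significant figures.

5.187 cubic metres

Depth: 1.40 cm × 10 = 14 mm.
1 mm over 1 m² is 1 L, so volume = 14 × 370.5 = 5187 L = 5.187 m³.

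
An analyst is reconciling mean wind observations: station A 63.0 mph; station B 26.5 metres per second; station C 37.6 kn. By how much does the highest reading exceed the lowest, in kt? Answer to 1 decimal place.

station A: 63.0 mph = 54.746 kt.
station B: 26.5 m/s = 51.512 kt.
Spread: 54.746 − 37.600 = 17.1 kt.

17.1 kt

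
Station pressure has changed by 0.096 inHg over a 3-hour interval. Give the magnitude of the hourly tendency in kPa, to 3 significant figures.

0.096 inHg / 3 h × 3.38639 kPa/inHg = 0.108 kPa/h.

0.108 kPa per hour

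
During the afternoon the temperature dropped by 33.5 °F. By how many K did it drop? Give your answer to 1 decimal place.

18.6 K

For a temperature change the 32° offset cancels: ΔK = 33.5 × 0.5556 = 18.6 K.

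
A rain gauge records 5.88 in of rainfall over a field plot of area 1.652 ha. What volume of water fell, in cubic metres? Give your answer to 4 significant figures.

Depth: 5.88 in × 25.4 = 149.352 mm.
Area: 1.652 ha = 16520 m².
1 mm over 1 m² is 1 L, so volume = 149.352 × 16520 = 2467295 L = 2467 m³.

2467 cubic metres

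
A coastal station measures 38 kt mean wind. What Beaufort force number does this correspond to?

Beaufort force 8

38 kt lies in the Beaufort 8 band (gale, 34–40 kt).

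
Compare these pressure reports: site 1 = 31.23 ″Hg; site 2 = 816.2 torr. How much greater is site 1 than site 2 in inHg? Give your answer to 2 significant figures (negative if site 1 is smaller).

-0.90 inHg

site 2: 816.2 mmHg = 32.1339 inHg.
Difference: 31.2300 − 32.1339 = -0.90 inHg.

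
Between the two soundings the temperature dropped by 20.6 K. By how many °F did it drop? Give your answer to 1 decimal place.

A change of 1 °C equals a change of 1.8 °F: Δ°F = 20.6 × 1.8 = 37.1 °F.

37.1 °F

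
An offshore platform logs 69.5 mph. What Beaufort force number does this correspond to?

Beaufort force 11

69.5 mph = 31.1 m/s, which is Beaufort 11 (violent storm, 28.5–32.6 m/s).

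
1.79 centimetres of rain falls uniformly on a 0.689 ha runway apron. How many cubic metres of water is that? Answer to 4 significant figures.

Depth: 1.79 cm × 10 = 17.9 mm.
Area: 0.689 ha = 6890 m².
1 mm over 1 m² is 1 L, so volume = 17.9 × 6890 = 123331 L = 123.3 m³.

123.3 cubic metres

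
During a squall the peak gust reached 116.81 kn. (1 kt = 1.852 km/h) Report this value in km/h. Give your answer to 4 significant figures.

216.3 km/h

1 kt = 1.852 km/h, so 116.81 × 1.852 = 216.3 km/h.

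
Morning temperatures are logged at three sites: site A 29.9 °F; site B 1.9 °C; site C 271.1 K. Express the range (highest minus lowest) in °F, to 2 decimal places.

7.11 °F

site A: 29.9 °F = -1.167 °C.
site C: 271.1 K = -2.050 °C.
Spread: 1.900 − (-2.050) = 3.950 °C = 7.11 °F.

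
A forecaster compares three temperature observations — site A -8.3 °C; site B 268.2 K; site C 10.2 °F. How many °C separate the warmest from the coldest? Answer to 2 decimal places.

site B: 268.2 K = -4.950 °C.
site C: 10.2 °F = -12.111 °C.
Spread: (-4.950) − (-12.111) = 7.161 °C.

7.16 °C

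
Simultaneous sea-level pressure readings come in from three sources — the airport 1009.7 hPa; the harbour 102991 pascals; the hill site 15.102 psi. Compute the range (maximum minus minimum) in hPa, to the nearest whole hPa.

32 hPa

the harbour: 102991 Pa = 1029.91 hPa.
the hill site: 15.102 psi = 1041.25 hPa.
Spread: 1041.25 − 1009.70 = 32 hPa.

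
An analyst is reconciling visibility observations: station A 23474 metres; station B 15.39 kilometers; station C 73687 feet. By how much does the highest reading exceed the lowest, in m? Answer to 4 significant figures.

station B: 15.39 km = 15390.00 m.
station C: 73687 ft = 22459.80 m.
Spread: 23474.00 − 15390.00 = 8084 m.

8084 m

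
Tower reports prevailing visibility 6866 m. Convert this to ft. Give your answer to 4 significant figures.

1 m = 3.28084 ft, so 6866 × 3.28084 = 22530 ft.

22530 ft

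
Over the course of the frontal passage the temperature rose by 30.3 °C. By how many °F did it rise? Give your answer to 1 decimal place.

54.5 °F

Converting a difference, only the 9/5 scale factor applies: Δ°F = 30.3 × 1.8 = 54.5 °F.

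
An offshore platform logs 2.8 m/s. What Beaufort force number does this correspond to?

2.8 m/s lies in the Beaufort 2 band (light breeze, 1.6–3.3 m/s).

Beaufort force 2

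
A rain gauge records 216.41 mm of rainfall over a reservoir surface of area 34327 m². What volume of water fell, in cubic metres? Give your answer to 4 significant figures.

7429 cubic metres

1 mm over 1 m² is 1 L, so volume = 216.41 × 34327 = 7428706.1 L = 7429 m³.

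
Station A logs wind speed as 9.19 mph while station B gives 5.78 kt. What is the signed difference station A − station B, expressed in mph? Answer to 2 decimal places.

2.54 mph

station B: 5.78 kt = 6.6515 mph.
Difference: 9.1900 − 6.6515 = 2.54 mph.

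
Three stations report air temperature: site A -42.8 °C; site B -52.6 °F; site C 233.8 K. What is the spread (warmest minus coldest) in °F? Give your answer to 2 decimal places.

13.77 °F

site B: -52.6 °F = -47.000 °C.
site C: 233.8 K = -39.350 °C.
Spread: (-39.350) − (-47.000) = 7.650 °C = 13.77 °F.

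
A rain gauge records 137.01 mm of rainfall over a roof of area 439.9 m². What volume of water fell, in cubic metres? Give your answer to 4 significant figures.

60.27 cubic metres

1 mm over 1 m² is 1 L, so volume = 137.01 × 439.9 = 60270.699 L = 60.27 m³.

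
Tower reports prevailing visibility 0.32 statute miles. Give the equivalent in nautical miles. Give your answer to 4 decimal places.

1 SM = 0.868976 nmi, so 0.32 × 0.868976 = 0.2781 nmi.

0.2781 nmi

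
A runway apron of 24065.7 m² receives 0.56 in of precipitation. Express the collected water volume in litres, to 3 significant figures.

Depth: 0.56 in × 25.4 = 14.224 mm.
1 mm over 1 m² is 1 L, so volume = 14.224 × 24065.7 = 342310.52 L ≈ 342000 L.

342000 litres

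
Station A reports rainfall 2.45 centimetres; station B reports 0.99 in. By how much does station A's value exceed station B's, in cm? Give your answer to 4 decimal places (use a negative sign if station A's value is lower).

station B: 0.99 in = 2.514600 cm.
Difference: 2.450000 − 2.514600 = -0.0646 cm.

-0.0646 cm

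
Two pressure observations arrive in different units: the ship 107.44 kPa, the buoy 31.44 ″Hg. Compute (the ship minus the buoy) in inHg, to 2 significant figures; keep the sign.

0.29 inHg

the ship: 107.44 kPa = 31.7270 inHg.
Difference: 31.7270 − 31.4400 = 0.29 inHg.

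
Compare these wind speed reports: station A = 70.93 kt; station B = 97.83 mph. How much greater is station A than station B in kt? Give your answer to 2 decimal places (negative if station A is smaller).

-14.08 kt

station B: 97.83 mph = 85.0119 kt.
Difference: 70.9300 − 85.0119 = -14.08 kt.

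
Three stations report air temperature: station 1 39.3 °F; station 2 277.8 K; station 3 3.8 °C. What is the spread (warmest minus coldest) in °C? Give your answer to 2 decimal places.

station 1: 39.3 °F = 4.056 °C.
station 2: 277.8 K = 4.650 °C.
Spread: 4.650 − 3.800 = 0.850 °C.

0.85 °C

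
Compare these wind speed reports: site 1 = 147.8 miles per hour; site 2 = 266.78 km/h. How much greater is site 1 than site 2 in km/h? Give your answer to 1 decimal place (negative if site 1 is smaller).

site 1: 147.8 mph = 237.861 km/h.
Difference: 237.861 − 266.780 = -28.9 km/h.

-28.9 km/h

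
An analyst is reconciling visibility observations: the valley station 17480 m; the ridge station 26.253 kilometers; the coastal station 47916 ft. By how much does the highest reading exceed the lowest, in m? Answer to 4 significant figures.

11650 m

the ridge station: 26.253 km = 26253.00 m.
the coastal station: 47916 ft = 14604.80 m.
Spread: 26253.00 − 14604.80 = 11650 m.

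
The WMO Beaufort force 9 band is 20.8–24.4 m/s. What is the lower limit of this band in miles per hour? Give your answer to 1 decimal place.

46.5 mph

20.8–24.4 m/s × 2.237 = 46.5–54.6 mph.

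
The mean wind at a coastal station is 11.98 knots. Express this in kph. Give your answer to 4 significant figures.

1 kt = 1.852 km/h, so 11.98 × 1.852 = 22.19 km/h.

22.19 km/h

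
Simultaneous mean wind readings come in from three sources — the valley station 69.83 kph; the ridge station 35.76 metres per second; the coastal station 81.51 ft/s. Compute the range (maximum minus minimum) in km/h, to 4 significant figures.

58.91 km/h

the ridge station: 35.76 m/s = 128.7360 km/h.
the coastal station: 81.51 ft/s = 89.4393 km/h.
Spread: 128.7360 − 69.8300 = 58.91 km/h.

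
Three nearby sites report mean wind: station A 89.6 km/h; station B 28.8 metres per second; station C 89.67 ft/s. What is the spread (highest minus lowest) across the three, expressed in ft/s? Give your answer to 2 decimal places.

12.83 ft/s

station A: 89.6 km/h = 81.6565 ft/s.
station B: 28.8 m/s = 94.4882 ft/s.
Spread: 94.4882 − 81.6565 = 12.83 ft/s.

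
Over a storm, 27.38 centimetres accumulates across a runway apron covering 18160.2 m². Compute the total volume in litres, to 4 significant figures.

4972000 litres

Depth: 27.38 cm × 10 = 273.8 mm.
1 mm over 1 m² is 1 L, so volume = 273.8 × 18160.2 = 4972262.8 L ≈ 4972000 L.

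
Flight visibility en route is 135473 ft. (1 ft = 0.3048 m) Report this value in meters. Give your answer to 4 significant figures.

1 ft = 0.3048 m, so 135473 × 0.3048 = 41290 m.

41290 m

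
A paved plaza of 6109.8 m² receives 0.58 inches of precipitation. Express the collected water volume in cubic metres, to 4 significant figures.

90.01 cubic metres

Depth: 0.58 in × 25.4 = 14.732 mm.
1 mm over 1 m² is 1 L, so volume = 14.732 × 6109.8 = 90009.574 L = 90.01 m³.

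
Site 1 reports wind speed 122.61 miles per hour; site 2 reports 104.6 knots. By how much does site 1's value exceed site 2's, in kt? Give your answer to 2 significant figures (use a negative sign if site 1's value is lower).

1.9 kt

site 1: 122.61 mph = 106.545 kt.
Difference: 106.545 − 104.600 = 1.9 kt.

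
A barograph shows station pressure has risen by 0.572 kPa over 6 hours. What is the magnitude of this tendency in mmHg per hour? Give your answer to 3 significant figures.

0.572 kPa / 6 h × 7.50062 mmHg/kPa = 0.715 mmHg/h.

0.715 mmHg per hour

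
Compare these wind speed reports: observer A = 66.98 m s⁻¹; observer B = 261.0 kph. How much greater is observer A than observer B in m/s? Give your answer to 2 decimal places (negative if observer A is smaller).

observer B: 261.0 km/h = 72.5000 m/s.
Difference: 66.9800 − 72.5000 = -5.52 m/s.

-5.52 m/s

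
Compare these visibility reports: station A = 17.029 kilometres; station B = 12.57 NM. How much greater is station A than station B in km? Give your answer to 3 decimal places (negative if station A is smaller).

-6.251 km

station B: 12.57 nmi = 23.27964 km.
Difference: 17.02900 − 23.27964 = -6.251 km.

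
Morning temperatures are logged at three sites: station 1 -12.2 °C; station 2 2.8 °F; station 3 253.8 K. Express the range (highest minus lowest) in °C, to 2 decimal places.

station 2: 2.8 °F = -16.222 °C.
station 3: 253.8 K = -19.350 °C.
Spread: (-12.200) − (-19.350) = 7.150 °C.

7.15 °C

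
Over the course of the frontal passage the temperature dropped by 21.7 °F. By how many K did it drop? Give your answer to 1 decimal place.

Converting a difference, only the 9/5 scale factor applies: ΔK = 21.7 × 0.5556 = 12.1 K.

12.1 K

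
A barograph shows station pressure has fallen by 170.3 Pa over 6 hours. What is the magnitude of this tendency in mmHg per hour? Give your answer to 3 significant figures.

170.3 Pa / 6 h × 0.00750062 mmHg/Pa = 0.213 mmHg/h.

0.213 mmHg per hour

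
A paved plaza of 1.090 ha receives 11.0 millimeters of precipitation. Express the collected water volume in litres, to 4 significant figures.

119900 litres

Area: 1.090 ha = 10900 m².
1 mm over 1 m² is 1 L, so volume = 11 × 10900 = 119900 L.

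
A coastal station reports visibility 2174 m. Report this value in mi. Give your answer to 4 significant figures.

1 m = 0.000621371 SM, so 2174 × 0.000621371 = 1.351 SM.

1.351 SM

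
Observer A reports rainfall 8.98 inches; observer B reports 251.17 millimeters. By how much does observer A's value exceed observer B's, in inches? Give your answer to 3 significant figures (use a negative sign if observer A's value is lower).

-0.909 in

observer B: 251.17 mm = 9.88858 in.
Difference: 8.98000 − 9.88858 = -0.909 in.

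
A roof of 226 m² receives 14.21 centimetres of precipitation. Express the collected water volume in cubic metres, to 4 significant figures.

32.11 cubic metres

Depth: 14.21 cm × 10 = 142.1 mm.
1 mm over 1 m² is 1 L, so volume = 142.1 × 226 = 32114.6 L = 32.11 m³.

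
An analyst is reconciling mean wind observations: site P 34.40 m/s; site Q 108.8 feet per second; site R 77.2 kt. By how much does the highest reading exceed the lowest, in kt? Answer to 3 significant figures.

site P: 34.40 m/s = 66.868 kt.
site Q: 108.8 ft/s = 64.462 kt.
Spread: 77.200 − 64.462 = 12.7 kt.

12.7 kt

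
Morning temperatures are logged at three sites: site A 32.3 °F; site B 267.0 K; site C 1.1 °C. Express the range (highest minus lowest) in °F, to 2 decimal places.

site A: 32.3 °F = 0.167 °C.
site B: 267.0 K = -6.150 °C.
Spread: 1.100 − (-6.150) = 7.250 °C = 13.05 °F.

13.05 °F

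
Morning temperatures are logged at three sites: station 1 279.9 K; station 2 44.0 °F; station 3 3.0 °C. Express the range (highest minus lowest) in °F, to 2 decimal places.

6.75 °F

station 1: 279.9 K = 6.750 °C.
station 2: 44.0 °F = 6.667 °C.
Spread: 6.750 − 3.000 = 3.750 °C = 6.75 °F.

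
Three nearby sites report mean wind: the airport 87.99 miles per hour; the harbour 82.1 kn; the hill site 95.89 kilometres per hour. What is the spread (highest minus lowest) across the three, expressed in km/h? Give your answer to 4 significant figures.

56.16 km/h

the airport: 87.99 mph = 141.6062 km/h.
the harbour: 82.1 kt = 152.0492 km/h.
Spread: 152.0492 − 95.8900 = 56.16 km/h.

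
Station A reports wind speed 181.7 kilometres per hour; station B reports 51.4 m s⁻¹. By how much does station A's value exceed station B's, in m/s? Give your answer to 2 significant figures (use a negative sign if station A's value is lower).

station A: 181.7 km/h = 50.4722 m/s.
Difference: 50.4722 − 51.4000 = -0.93 m/s.

-0.93 m/s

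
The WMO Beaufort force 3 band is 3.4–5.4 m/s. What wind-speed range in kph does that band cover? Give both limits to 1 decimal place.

3.4–5.4 m/s × 3.6 = 12.2–19.4 km/h.

12.2 to 19.4 km/h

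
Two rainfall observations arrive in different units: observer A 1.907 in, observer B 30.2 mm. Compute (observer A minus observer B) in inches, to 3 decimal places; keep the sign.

observer B: 30.2 mm = 1.18898 in.
Difference: 1.90700 − 1.18898 = 0.718 in.

0.718 in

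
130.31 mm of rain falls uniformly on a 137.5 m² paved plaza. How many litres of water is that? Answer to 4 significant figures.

1 mm over 1 m² is 1 L, so volume = 130.31 × 137.5 = 17917.625 L ≈ 17920 L.

17920 litres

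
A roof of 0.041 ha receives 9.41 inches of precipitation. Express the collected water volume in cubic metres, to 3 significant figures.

Depth: 9.41 in × 25.4 = 239.014 mm.
Area: 0.041 ha = 410 m².
1 mm over 1 m² is 1 L, so volume = 239.014 × 410 = 97995.74 L = 98.0 m³.

98.0 cubic metres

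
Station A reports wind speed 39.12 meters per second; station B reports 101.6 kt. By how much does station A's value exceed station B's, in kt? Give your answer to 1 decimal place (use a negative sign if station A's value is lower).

station A: 39.12 m/s = 76.043 kt.
Difference: 76.043 − 101.600 = -25.6 kt.

-25.6 kt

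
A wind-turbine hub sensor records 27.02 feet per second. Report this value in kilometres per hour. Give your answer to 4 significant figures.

1 ft/s = 1.09728 km/h, so 27.02 × 1.09728 = 29.65 km/h.

29.65 km/h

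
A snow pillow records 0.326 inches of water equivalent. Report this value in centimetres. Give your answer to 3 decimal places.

0.828 cm

1 in = 2.54 cm, so 0.326 × 2.54 = 0.828 cm.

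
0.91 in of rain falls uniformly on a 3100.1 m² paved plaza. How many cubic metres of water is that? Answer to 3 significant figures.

71.7 cubic metres

Depth: 0.91 in × 25.4 = 23.114 mm.
1 mm over 1 m² is 1 L, so volume = 23.114 × 3100.1 = 71655.711 L = 71.7 m³.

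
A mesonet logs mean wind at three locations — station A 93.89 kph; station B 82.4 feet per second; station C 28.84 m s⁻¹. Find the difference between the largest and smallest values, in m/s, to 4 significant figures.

station A: 93.89 km/h = 26.08056 m/s.
station B: 82.4 ft/s = 25.11552 m/s.
Spread: 28.84000 − 25.11552 = 3.724 m/s.

3.724 m/s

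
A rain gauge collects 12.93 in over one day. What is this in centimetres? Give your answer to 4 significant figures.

32.84 cm

1 in = 2.54 cm, so 12.93 × 2.54 = 32.84 cm.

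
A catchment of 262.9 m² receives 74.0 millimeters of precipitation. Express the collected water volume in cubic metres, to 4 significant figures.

19.45 cubic metres

1 mm over 1 m² is 1 L, so volume = 74 × 262.9 = 19454.6 L = 19.45 m³.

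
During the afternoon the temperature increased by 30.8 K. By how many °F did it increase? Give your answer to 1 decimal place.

55.4 °F

For a temperature change the 32° offset cancels: Δ°F = 30.8 × 1.8 = 55.4 °F.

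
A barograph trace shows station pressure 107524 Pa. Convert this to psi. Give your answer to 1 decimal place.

15.6 psi

1 Pa = 0.000145038 psi, so 107524 × 0.000145038 = 15.6 psi.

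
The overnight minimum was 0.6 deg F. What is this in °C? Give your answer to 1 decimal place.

°C = (°F − 32) × 5/9 = (0.6 − 32) / 1.8 = -17.4 °C.

-17.4 °C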